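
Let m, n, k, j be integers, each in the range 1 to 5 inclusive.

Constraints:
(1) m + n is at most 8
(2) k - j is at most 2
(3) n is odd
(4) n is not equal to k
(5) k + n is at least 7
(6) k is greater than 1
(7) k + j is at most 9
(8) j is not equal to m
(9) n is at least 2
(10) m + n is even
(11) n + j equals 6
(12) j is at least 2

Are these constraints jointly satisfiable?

Satisfiable

The assignment m = 5, n = 3, k = 4, j = 3 works:
  constraint 1 holds since m + n = 8.
  constraint 2 holds since k - j = 1.
  constraint 5 holds since k + n = 7.
The rest check out directly.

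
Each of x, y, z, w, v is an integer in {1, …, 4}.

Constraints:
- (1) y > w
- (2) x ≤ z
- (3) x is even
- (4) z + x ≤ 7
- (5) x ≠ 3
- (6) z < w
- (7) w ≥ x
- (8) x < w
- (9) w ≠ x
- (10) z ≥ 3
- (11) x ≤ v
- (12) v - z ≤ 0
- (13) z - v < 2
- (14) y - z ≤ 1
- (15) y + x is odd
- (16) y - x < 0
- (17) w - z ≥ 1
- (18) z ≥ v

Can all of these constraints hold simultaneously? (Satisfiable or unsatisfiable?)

Constraints 1, 6, 11, 12, and 16 give v ≤ z, z < w, w < y, y < x, x ≤ v. Chaining: v ≤ z < w < y < x ≤ v, which forces v < v — impossible.

Unsatisfiable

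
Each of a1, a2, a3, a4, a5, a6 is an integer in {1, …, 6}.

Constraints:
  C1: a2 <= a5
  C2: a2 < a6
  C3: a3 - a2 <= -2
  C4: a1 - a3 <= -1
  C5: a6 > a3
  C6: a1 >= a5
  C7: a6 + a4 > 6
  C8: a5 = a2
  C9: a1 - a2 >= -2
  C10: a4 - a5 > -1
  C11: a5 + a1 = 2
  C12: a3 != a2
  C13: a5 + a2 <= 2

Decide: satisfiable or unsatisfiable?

Constraints 3, 4, and 9 give a1 − a2 ≥ -2, a2 − a3 ≥ 2, a3 − a1 ≥ 1.
Adding all 3 inequalities: the left sides telescope to 0, and the right sides sum to (-2) + 2 + 1 = 1. So 0 ≥ 1, which is false.

Unsatisfiable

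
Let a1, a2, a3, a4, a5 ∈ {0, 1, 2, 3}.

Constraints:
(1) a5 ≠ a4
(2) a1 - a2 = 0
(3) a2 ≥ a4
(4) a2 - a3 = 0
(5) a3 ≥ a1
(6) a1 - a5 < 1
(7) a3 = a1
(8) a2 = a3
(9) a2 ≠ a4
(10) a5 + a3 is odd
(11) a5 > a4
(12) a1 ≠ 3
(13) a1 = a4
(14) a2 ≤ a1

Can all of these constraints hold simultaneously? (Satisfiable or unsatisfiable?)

Unsatisfiable

From constraints 7, 8, and 13, a2 = a3 = a1 = a4, so a2 = a4. But constraint 9 says a2 ≠ a4. Contradiction.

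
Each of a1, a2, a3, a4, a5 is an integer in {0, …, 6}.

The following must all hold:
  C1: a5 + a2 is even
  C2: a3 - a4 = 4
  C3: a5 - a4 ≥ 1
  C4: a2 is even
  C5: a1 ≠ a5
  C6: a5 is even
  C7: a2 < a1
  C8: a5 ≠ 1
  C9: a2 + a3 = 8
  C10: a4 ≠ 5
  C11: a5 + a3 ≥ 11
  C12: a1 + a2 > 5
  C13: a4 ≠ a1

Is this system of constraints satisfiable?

Satisfiable

The assignment a1 = 4, a2 = 2, a3 = 6, a4 = 2, a5 = 6 works:
  constraint 2 holds since a3 - a4 = 4.
  constraint 3 holds since a5 - a4 = 4.
The rest check out directly.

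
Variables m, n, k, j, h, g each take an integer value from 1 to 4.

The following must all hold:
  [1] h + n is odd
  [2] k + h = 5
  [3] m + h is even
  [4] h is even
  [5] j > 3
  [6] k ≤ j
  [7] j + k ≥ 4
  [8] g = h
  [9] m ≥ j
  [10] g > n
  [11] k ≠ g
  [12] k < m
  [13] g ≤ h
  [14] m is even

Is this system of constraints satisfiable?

The assignment m = 4, n = 3, k = 1, j = 4, h = 4, g = 4 works:
  constraint 2 holds since k + h = 5.
  constraint 7 holds since j + k = 5.
The rest check out directly.

Satisfiable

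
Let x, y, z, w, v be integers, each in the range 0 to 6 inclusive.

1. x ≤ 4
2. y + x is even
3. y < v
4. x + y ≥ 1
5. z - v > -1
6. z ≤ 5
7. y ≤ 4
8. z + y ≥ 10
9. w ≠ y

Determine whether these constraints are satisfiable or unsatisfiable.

From constraint 6: z ≤ 5. From constraint 7: y ≤ 4. Hence z + y ≤ 9. But constraint 8 requires z + y ≥ 10, and 10 > 9. Contradiction.

Unsatisfiable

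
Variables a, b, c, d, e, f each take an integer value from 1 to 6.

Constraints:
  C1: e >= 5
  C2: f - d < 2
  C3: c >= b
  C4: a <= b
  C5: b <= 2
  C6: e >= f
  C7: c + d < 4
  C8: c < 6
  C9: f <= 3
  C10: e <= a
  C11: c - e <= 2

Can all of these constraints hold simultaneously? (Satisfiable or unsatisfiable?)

From constraints 1 and 10: a ≥ e and e ≥ 5, so a ≥ 5. From constraints 4 and 5: a ≤ b and b ≤ 2, so a ≤ 2. But 2 < 5, so no value of a works.

Unsatisfiable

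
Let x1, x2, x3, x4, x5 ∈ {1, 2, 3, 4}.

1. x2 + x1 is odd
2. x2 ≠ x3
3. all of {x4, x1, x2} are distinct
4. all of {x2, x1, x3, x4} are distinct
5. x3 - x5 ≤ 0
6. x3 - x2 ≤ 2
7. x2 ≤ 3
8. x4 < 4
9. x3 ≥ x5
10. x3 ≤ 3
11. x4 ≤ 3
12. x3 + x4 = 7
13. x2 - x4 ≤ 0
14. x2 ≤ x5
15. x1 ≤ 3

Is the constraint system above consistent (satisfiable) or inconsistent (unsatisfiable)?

Constraints 7, 10, 11, and 15 confine each of x2, x1, x3, x4 to the 3 values {1, …, 3} (the domain already gives each ≥ 1).
Constraint 4 requires all 4 of them to be distinct, but only 3 values are available — impossible by the pigeonhole principle.

Unsatisfiable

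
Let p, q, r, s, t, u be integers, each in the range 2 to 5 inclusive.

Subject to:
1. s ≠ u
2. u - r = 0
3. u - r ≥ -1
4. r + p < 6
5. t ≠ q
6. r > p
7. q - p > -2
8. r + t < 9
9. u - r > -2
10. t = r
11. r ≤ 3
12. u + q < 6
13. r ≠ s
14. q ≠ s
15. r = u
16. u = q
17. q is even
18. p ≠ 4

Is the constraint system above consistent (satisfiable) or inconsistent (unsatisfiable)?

Unsatisfiable

From constraints 10, 15, and 16, t = r = u = q, so t = q. But constraint 5 says t ≠ q. Contradiction.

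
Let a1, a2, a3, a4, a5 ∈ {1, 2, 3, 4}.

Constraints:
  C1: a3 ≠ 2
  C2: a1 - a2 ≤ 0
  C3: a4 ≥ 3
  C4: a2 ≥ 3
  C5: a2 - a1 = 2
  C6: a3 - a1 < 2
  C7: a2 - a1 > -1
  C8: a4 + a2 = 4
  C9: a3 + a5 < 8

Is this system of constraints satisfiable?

Unsatisfiable

From constraint 3: a4 ≥ 3. From constraint 4: a2 ≥ 3. Hence a4 + a2 ≥ 6. But constraint 8 requires a4 + a2 = 4, and 4 < 6. Contradiction.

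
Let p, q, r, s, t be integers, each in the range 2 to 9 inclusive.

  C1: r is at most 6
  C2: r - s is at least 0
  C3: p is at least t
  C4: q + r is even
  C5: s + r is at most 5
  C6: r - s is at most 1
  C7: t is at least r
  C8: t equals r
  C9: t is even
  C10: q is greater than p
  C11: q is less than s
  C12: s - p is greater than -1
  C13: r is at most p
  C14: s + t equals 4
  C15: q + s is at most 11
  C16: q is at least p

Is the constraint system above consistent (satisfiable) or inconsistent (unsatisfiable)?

Unsatisfiable

Constraints 2, 3, 7, 10, and 11 give p < q, q < s, s ≤ r, r ≤ t, t ≤ p. Chaining: p < q < s ≤ r ≤ t ≤ p, which forces p < p — impossible.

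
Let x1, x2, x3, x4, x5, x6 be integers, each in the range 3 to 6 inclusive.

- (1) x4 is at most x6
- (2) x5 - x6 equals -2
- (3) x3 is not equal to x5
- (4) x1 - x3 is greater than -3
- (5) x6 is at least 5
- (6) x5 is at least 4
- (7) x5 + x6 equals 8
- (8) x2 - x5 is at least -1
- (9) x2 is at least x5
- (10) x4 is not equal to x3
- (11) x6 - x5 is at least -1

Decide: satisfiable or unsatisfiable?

From constraint 6: x5 ≥ 4. From constraint 5: x6 ≥ 5. Hence x5 + x6 ≥ 9. But constraint 7 requires x5 + x6 = 8, and 8 < 9. Contradiction.

Unsatisfiable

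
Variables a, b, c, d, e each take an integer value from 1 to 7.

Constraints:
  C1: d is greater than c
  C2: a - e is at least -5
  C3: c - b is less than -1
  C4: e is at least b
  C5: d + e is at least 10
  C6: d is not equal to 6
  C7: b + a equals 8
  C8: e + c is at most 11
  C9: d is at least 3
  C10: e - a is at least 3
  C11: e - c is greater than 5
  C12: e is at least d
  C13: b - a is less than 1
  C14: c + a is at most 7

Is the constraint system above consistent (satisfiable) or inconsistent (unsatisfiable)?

Satisfiable

Setting (a, b, c, d, e) = (4, 4, 1, 5, 7) satisfies everything: constraint 2: a - e = -3; constraint 3: c - b = -3, and the others follow.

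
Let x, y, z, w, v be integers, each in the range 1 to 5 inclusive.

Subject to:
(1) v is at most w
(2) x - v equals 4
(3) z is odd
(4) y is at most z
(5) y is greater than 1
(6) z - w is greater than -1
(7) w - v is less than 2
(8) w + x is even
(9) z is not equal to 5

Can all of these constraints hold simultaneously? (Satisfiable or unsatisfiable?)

The assignment x = 5, y = 2, z = 3, w = 1, v = 1 works:
  constraint 2 holds since x - v = 4.
  constraint 6 holds since z - w = 2.
The rest check out directly.

Satisfiable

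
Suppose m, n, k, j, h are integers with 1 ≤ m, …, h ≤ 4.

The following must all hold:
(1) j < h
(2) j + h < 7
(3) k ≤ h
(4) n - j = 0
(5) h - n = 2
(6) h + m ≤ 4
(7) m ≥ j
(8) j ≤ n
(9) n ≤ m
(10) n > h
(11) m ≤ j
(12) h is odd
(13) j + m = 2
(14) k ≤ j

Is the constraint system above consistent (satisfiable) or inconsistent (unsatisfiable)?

Constraints 1, 9, 10, and 11 give n ≤ m, m ≤ j, j < h, h < n. Chaining: n ≤ m ≤ j < h < n, which forces n < n — impossible.

Unsatisfiable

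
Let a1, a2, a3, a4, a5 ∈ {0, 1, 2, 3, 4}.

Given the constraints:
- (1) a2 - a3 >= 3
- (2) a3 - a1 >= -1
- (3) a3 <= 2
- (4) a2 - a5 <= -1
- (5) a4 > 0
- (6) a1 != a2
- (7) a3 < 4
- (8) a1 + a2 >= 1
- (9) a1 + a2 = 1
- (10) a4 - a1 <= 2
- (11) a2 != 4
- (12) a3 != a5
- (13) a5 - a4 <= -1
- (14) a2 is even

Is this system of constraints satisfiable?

Unsatisfiable

Constraints 1, 2, 4, 10, and 13 give a5 − a2 ≥ 1, a2 − a3 ≥ 3, a3 − a1 ≥ -1, a1 − a4 ≥ -2, a4 − a5 ≥ 1.
Adding all 5 inequalities: the left sides telescope to 0, and the right sides sum to 1 + 3 + (-1) + (-2) + 1 = 2. So 0 ≥ 2, which is false.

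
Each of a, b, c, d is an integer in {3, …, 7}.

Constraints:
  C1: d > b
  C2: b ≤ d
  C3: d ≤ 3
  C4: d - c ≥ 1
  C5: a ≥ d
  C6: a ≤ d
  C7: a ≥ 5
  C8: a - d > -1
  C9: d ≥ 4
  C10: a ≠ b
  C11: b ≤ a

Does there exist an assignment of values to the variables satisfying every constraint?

From constraint 7: a ≥ 5. From constraints 3 and 6: a ≤ d and d ≤ 3, so a ≤ 3. But 3 < 5, so no value of a works.

Unsatisfiable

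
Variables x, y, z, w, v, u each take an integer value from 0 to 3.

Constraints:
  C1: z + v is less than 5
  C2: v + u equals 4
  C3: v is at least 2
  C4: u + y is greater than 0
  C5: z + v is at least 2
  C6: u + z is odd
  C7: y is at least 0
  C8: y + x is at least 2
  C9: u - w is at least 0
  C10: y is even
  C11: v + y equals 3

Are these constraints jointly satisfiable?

Take x = 3, y = 0, z = 0, w = 0, v = 3, u = 1. Then constraint 1: z + v = 3; constraint 2: v + u = 4, and every other listed constraint is also met.

Satisfiable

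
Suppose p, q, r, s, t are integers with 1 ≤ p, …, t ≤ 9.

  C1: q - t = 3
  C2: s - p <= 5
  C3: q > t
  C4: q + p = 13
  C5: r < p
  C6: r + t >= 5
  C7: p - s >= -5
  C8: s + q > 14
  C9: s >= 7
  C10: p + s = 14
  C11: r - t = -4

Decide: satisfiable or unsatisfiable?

Satisfiable

Setting (p, q, r, s, t) = (5, 8, 1, 9, 5) satisfies everything: constraint 1: q - t = 3; constraint 2: s - p = 4; constraint 4: q + p = 13, and the others follow.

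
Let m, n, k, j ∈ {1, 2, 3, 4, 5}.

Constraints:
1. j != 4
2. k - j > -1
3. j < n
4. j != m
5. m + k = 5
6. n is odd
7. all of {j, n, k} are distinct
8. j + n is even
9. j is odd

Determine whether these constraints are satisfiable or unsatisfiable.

Satisfiable

One satisfying assignment is m = 1, n = 5, k = 4, j = 3.
For the less obvious constraints — constraint 2: k - j = 1; constraint 5: m + k = 5; constraint 7: values 3, 5, 4 are distinct — and the others hold by inspection.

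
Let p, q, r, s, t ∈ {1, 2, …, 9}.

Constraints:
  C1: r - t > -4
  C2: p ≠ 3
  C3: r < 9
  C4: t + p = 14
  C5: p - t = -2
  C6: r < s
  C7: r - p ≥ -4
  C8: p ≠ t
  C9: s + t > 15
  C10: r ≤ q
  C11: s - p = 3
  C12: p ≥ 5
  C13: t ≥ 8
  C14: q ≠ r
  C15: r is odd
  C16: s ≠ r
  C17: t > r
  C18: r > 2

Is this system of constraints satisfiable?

Setting (p, q, r, s, t) = (6, 6, 5, 9, 8) satisfies everything: constraint 1: r - t = -3; constraint 4: t + p = 14; constraint 5: p - t = -2, and the others follow.

Satisfiable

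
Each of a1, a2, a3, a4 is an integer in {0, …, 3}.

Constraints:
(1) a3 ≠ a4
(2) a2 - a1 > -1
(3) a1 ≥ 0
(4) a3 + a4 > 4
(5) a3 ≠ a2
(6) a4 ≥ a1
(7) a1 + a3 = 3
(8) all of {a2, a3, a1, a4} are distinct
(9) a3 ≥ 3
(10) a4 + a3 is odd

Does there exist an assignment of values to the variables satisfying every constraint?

Try a1 = 0, a2 = 1, a3 = 3, a4 = 2.
Check constraint 2: a2 - a1 = 1; constraint 4: a3 + a4 = 5; constraint 7: a1 + a3 = 3. The remaining constraints are straightforward to verify.

Satisfiable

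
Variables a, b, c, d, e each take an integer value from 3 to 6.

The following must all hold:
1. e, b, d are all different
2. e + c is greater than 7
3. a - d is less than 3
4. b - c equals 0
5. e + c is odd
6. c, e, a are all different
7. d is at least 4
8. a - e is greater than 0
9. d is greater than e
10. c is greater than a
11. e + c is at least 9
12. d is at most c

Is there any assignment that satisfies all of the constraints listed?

Take a = 4, b = 6, c = 6, d = 4, e = 3. Then constraint 2: e + c = 9; constraint 3: a - d = 0, and every other listed constraint is also met.

Satisfiable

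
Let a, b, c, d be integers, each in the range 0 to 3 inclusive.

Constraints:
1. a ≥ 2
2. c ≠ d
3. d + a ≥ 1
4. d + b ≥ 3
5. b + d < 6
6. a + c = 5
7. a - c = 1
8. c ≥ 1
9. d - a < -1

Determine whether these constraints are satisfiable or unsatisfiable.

Satisfiable

Take a = 3, b = 3, c = 2, d = 1. Then constraint 3: d + a = 4; constraint 4: d + b = 4, and every other listed constraint is also met.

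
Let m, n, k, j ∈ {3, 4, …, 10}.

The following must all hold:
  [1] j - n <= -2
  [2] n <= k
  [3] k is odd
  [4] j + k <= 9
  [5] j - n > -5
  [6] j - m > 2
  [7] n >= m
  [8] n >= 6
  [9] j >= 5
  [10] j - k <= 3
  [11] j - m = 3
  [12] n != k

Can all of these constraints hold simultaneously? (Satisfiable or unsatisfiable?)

Unsatisfiable

From constraint 9: j ≥ 5. From constraints 2 and 8: k ≥ n ≥ 6. Hence j + k ≥ 11. But constraint 4 requires j + k ≤ 9, and 9 < 11. Contradiction.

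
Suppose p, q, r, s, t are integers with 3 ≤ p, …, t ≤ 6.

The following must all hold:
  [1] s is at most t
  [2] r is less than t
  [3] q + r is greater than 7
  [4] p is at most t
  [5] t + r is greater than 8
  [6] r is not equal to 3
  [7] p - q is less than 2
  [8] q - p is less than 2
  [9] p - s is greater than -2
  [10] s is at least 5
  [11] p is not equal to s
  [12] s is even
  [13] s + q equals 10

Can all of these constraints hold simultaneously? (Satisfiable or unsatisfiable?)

Satisfiable

One satisfying assignment is p = 5, q = 4, r = 4, s = 6, t = 6.
For the less obvious constraints — constraint 3: q + r = 8; constraint 5: t + r = 10; constraint 7: p - q = 1 — and the others hold by inspection.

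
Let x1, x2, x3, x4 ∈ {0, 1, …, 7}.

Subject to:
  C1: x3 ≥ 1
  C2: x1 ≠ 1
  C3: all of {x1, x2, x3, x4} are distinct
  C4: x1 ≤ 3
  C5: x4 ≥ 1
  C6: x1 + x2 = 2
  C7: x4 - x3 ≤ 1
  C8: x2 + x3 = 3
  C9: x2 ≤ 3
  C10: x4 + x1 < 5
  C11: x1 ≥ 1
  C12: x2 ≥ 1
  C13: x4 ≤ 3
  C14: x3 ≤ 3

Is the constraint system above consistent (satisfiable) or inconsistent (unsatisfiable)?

Constraints 1, 4, 5, 9, 11, 12, 13, and 14 confine each of x1, x2, x3, x4 to the 3 values {1, …, 3}.
Constraint 3 requires all 4 of them to be distinct, but only 3 values are available — impossible by the pigeonhole principle.

Unsatisfiable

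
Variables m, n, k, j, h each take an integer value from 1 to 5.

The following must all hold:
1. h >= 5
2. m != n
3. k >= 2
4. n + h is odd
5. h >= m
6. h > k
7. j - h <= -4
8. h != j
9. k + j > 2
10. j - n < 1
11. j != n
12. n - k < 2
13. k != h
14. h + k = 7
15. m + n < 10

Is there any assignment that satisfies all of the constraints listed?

Satisfiable

Take m = 5, n = 2, k = 2, j = 1, h = 5. Then constraint 7: j - h = -4; constraint 9: k + j = 3, and every other listed constraint is also met.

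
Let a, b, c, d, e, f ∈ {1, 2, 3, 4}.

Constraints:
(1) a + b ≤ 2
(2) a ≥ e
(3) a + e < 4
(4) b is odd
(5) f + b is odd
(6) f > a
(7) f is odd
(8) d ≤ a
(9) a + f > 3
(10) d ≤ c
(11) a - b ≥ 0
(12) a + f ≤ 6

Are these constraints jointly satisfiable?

Constraint 7 makes f odd and constraint 4 makes b odd, so f + b must be even. Constraint 5 says f + b is odd — contradiction.

Unsatisfiable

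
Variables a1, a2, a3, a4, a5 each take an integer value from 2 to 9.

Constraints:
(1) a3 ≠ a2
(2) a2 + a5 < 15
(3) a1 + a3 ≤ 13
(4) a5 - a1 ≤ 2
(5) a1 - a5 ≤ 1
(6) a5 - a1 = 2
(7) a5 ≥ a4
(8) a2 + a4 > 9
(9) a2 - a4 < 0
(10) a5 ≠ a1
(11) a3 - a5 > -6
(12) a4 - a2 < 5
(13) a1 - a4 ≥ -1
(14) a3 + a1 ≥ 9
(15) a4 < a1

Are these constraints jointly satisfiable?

The assignment a1 = 7, a2 = 4, a3 = 5, a4 = 6, a5 = 9 works:
  constraint 2 holds since a2 + a5 = 13.
  constraint 3 holds since a1 + a3 = 12.
  constraint 4 holds since a5 - a1 = 2.
The rest check out directly.

Satisfiable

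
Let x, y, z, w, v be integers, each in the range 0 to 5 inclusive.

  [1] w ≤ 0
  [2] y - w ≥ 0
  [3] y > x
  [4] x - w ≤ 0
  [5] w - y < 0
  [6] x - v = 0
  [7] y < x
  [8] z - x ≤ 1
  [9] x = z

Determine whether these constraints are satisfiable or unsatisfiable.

Unsatisfiable

Constraints 4, 5, and 7 give w < y, y < x, x ≤ w. Chaining: w < y < x ≤ w, which forces w < w — impossible.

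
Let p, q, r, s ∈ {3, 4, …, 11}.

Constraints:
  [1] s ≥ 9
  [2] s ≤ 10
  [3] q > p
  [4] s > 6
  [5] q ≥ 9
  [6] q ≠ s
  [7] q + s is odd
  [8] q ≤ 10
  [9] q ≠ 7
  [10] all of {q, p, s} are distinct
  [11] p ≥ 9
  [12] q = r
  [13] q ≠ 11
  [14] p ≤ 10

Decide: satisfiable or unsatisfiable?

Constraints 1, 2, 5, 8, 11, and 14 confine each of q, p, s to the 2 values {9, 10}.
Constraint 10 requires all 3 of them to be distinct, but only 2 values are available — impossible by the pigeonhole principle.

Unsatisfiable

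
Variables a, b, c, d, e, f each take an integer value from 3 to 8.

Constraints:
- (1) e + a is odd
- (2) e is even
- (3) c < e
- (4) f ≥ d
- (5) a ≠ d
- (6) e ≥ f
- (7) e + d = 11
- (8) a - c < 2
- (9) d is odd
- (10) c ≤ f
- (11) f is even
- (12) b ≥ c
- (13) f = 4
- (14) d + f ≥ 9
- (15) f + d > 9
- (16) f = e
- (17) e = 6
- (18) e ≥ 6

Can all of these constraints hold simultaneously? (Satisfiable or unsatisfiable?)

Constraint 13 fixes f = 4 and constraint 17 fixes e = 6, but constraint 16 requires f = e. Since 4 ≠ 6, contradiction.

Unsatisfiable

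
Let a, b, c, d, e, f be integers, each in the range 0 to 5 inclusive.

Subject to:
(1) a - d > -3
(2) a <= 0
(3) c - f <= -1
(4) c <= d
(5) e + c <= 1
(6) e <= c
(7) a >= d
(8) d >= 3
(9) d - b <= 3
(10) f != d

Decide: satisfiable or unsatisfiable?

Unsatisfiable

From constraint 8: d ≥ 3. From constraints 2 and 7: d ≤ a and a ≤ 0, so d ≤ 0. But 0 < 3, so no value of d works.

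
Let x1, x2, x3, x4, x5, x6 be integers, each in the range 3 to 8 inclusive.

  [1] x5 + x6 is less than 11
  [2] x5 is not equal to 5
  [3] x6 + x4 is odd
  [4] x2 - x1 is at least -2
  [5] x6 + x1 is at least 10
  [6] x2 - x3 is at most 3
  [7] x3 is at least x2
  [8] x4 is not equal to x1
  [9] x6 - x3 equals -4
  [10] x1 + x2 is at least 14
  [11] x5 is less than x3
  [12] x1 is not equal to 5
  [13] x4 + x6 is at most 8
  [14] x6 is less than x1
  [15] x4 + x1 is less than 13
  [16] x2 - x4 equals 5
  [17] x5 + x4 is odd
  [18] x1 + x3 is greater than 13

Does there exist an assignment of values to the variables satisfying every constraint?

Satisfiable

Setting (x1, x2, x3, x4, x5, x6) = (8, 8, 8, 3, 4, 4) satisfies everything: constraint 1: x5 + x6 = 8; constraint 4: x2 - x1 = 0; constraint 5: x6 + x1 = 12, and the others follow.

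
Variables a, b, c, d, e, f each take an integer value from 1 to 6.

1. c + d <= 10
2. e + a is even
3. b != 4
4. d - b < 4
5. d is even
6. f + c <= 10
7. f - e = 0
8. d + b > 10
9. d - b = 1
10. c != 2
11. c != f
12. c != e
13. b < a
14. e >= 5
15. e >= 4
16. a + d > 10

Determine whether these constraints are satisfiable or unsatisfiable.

Satisfiable

Try a = 6, b = 5, c = 3, d = 6, e = 6, f = 6.
Check constraint 1: c + d = 9; constraint 4: d - b = 1. The remaining constraints are straightforward to verify.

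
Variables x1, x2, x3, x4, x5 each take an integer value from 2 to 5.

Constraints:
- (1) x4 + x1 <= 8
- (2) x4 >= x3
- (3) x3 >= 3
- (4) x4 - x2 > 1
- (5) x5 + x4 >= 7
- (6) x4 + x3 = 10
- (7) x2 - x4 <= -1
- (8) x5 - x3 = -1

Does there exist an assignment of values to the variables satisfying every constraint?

Satisfiable

Take x1 = 3, x2 = 3, x3 = 5, x4 = 5, x5 = 4. Then constraint 1: x4 + x1 = 8; constraint 4: x4 - x2 = 2, and every other listed constraint is also met.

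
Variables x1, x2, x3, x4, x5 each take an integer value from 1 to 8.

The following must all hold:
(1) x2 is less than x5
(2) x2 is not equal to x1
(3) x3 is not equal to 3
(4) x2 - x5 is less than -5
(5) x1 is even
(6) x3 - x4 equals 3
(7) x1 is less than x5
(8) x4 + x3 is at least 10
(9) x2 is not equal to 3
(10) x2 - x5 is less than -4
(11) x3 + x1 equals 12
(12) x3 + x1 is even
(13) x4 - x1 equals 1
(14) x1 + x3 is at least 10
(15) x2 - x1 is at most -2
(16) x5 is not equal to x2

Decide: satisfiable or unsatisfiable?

Setting (x1, x2, x3, x4, x5) = (4, 1, 8, 5, 7) satisfies everything: constraint 4: x2 - x5 = -6; constraint 6: x3 - x4 = 3, and the others follow.

Satisfiable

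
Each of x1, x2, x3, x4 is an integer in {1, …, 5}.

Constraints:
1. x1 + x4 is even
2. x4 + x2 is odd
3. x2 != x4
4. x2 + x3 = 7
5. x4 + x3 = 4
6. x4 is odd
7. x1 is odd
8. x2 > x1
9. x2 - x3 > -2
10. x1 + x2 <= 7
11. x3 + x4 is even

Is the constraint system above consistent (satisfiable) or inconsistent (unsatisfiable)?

Satisfiable

Try x1 = 3, x2 = 4, x3 = 3, x4 = 1.
Check constraint 4: x2 + x3 = 7; constraint 5: x4 + x3 = 4; constraint 9: x2 - x3 = 1. The remaining constraints are straightforward to verify.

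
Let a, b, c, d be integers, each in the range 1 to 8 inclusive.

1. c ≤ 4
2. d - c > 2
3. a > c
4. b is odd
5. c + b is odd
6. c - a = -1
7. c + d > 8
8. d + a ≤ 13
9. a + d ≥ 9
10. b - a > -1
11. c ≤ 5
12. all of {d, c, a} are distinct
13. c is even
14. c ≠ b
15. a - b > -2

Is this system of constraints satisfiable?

Take a = 3, b = 3, c = 2, d = 7. Then constraint 2: d - c = 5; constraint 6: c - a = -1, and every other listed constraint is also met.

Satisfiable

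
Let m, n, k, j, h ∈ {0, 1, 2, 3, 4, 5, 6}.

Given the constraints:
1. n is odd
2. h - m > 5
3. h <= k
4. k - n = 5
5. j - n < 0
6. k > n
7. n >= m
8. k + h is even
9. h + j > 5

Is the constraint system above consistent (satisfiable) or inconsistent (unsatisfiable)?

Try m = 0, n = 1, k = 6, j = 0, h = 6.
Check constraint 2: h - m = 6; constraint 4: k - n = 5. The remaining constraints are straightforward to verify.

Satisfiable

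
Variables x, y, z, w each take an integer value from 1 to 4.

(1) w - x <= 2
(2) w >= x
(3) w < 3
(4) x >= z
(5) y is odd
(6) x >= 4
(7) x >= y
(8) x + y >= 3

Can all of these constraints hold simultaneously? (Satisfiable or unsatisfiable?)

Unsatisfiable

From constraints 2 and 6: w ≥ x and x ≥ 4, so w ≥ 4. From constraint 3: w ≤ 2. But 2 < 4, so no value of w works.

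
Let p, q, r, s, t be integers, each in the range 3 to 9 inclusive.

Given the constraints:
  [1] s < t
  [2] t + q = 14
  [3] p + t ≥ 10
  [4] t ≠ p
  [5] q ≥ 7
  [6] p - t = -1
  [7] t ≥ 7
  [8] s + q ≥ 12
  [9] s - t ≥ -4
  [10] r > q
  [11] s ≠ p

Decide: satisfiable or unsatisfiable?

Take p = 6, q = 7, r = 9, s = 5, t = 7. Then constraint 2: t + q = 14; constraint 3: p + t = 13; constraint 6: p - t = -1, and every other listed constraint is also met.

Satisfiable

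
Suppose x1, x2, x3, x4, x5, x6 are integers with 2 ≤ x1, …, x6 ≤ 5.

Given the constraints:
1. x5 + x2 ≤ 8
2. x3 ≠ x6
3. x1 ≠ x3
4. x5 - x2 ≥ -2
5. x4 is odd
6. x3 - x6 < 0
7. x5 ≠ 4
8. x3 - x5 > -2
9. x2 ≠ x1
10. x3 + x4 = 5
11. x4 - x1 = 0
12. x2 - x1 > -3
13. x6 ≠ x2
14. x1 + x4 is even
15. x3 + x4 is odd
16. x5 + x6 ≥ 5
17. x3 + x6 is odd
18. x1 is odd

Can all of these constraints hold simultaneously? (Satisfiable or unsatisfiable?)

Setting (x1, x2, x3, x4, x5, x6) = (3, 2, 2, 3, 3, 5) satisfies everything: constraint 1: x5 + x2 = 5; constraint 4: x5 - x2 = 1, and the others follow.

Satisfiable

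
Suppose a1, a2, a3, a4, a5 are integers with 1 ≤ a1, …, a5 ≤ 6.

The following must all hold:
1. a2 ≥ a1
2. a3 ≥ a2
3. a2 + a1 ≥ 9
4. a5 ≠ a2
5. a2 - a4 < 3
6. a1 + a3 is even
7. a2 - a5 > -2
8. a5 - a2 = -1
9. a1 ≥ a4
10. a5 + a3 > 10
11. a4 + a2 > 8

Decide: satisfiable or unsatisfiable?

Setting (a1, a2, a3, a4, a5) = (4, 6, 6, 4, 5) satisfies everything: constraint 3: a2 + a1 = 10; constraint 5: a2 - a4 = 2; constraint 7: a2 - a5 = 1, and the others follow.

Satisfiable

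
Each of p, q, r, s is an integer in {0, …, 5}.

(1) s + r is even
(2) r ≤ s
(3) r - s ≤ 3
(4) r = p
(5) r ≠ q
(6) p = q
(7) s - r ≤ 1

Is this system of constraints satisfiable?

From constraints 4 and 6, r = p = q, so r = q. But constraint 5 says r ≠ q. Contradiction.

Unsatisfiable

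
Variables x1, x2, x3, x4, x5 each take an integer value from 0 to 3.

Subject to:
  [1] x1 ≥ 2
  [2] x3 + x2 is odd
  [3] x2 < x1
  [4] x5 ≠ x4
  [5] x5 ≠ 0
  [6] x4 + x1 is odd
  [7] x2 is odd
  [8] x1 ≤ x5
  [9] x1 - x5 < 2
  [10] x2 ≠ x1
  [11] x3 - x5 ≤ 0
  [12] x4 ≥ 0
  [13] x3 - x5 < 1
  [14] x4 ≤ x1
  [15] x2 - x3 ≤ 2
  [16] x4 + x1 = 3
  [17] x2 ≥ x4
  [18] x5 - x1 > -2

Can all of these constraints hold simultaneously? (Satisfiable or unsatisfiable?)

Satisfiable

Try x1 = 3, x2 = 1, x3 = 2, x4 = 0, x5 = 3.
Check constraint 9: x1 - x5 = 0; constraint 11: x3 - x5 = -1; constraint 13: x3 - x5 = -1. The remaining constraints are straightforward to verify.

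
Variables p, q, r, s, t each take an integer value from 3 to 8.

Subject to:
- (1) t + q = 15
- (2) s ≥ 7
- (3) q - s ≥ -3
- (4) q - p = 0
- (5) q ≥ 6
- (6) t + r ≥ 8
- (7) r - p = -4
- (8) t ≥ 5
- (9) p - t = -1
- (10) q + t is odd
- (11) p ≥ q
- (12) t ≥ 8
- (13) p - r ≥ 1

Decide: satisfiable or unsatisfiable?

Satisfiable

One satisfying assignment is p = 7, q = 7, r = 3, s = 8, t = 8.
For the less obvious constraints — constraint 1: t + q = 15; constraint 3: q - s = -1; constraint 4: q - p = 0 — and the others hold by inspection.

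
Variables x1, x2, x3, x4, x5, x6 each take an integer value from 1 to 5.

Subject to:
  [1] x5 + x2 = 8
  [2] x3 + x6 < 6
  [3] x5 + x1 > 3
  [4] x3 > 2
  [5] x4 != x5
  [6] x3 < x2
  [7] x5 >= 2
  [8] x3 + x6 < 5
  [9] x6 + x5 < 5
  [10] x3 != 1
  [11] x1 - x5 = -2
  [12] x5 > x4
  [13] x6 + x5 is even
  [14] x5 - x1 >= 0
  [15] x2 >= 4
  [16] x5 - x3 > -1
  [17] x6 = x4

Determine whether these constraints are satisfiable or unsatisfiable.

The assignment x1 = 1, x2 = 5, x3 = 3, x4 = 1, x5 = 3, x6 = 1 works:
  constraint 1 holds since x5 + x2 = 8.
  constraint 2 holds since x3 + x6 = 4.
The rest check out directly.

Satisfiable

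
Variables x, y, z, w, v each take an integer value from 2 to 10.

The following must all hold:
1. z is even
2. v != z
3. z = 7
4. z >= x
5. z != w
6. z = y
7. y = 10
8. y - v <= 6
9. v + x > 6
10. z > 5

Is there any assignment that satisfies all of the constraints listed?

Constraint 3 fixes z = 7 and constraint 7 fixes y = 10, but constraint 6 requires z = y. Since 7 ≠ 10, contradiction.

Unsatisfiable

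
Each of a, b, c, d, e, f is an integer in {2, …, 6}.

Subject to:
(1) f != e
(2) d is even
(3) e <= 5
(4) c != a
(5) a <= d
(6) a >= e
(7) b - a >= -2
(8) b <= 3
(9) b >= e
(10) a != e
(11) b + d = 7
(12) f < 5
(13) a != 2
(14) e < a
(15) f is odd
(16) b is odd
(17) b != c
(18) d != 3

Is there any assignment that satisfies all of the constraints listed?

Satisfiable

Take a = 3, b = 3, c = 4, d = 4, e = 2, f = 3. Then constraint 7: b - a = 0; constraint 11: b + d = 7, and every other listed constraint is also met.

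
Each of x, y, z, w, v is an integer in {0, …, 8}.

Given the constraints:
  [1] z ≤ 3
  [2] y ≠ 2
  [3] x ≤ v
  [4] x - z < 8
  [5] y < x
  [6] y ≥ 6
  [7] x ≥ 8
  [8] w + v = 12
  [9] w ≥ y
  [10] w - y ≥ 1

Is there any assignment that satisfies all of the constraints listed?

From constraints 6 and 9: w ≥ y ≥ 6. From constraints 3 and 7: v ≥ x ≥ 8. Hence w + v ≥ 14. But constraint 8 requires w + v = 12, and 12 < 14. Contradiction.

Unsatisfiable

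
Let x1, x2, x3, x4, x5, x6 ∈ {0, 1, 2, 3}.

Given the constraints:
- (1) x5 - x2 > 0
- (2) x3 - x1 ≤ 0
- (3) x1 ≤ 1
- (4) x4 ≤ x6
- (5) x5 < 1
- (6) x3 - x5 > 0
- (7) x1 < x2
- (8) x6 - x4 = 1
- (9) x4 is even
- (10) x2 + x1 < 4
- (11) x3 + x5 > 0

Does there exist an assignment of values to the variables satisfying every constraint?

Constraints 1, 2, 6, and 7 give x1 < x2, x2 < x5, x5 < x3, x3 ≤ x1. Chaining: x1 < x2 < x5 < x3 ≤ x1, which forces x1 < x1 — impossible.

Unsatisfiable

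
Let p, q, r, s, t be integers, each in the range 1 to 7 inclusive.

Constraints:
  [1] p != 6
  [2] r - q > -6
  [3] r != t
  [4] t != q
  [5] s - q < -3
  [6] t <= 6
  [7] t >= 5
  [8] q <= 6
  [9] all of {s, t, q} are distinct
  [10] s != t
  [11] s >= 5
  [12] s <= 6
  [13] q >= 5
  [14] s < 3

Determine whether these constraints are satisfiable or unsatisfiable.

Unsatisfiable

Constraints 6, 7, 8, 11, 12, and 13 confine each of s, t, q to the 2 values {5, 6}.
Constraint 9 requires all 3 of them to be distinct, but only 2 values are available — impossible by the pigeonhole principle.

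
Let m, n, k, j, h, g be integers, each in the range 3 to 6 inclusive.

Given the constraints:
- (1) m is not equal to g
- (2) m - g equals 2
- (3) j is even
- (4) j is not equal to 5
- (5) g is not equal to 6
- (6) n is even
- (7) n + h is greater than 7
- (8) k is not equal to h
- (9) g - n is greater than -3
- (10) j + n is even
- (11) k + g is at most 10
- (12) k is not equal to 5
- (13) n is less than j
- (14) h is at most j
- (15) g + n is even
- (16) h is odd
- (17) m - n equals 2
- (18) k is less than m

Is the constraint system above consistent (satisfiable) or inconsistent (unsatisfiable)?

Satisfiable

One satisfying assignment is m = 6, n = 4, k = 3, j = 6, h = 5, g = 4.
For the less obvious constraints — constraint 2: m - g = 2; constraint 7: n + h = 9; constraint 9: g - n = 0 — and the others hold by inspection.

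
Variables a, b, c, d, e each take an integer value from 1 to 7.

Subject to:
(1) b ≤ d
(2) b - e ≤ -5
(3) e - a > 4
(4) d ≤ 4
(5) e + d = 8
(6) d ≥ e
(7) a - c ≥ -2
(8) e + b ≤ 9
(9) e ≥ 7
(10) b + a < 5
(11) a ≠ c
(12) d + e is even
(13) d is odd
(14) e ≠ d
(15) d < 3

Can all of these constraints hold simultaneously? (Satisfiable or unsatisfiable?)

Unsatisfiable

From constraints 6 and 9: d ≥ e and e ≥ 7, so d ≥ 7. From constraint 15: d ≤ 2. But 2 < 7, so no value of d works.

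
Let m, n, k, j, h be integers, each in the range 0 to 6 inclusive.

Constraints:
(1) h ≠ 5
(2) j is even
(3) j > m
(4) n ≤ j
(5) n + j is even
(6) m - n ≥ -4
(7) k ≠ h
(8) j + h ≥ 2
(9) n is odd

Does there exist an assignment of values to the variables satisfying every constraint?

Unsatisfiable

Constraint 9 makes n odd and constraint 2 makes j even, so n + j must be odd. Constraint 5 says n + j is even — contradiction.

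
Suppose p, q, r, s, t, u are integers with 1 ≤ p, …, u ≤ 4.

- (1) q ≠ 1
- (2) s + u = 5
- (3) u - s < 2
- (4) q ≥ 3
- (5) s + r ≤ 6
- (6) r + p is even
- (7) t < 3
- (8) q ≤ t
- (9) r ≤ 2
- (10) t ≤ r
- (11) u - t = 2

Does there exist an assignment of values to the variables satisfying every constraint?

Unsatisfiable

From constraints 4 and 8: t ≥ q and q ≥ 3, so t ≥ 3. From constraints 9 and 10: t ≤ r and r ≤ 2, so t ≤ 2. But 2 < 3, so no value of t works.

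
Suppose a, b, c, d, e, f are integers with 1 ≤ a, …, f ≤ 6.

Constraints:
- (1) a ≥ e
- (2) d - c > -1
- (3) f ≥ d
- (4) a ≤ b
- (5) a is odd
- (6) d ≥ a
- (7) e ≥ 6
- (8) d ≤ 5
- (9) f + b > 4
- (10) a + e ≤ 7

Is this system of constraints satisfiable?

Unsatisfiable

From constraints 1 and 7: a ≥ e and e ≥ 6, so a ≥ 6. From constraints 6 and 8: a ≤ d and d ≤ 5, so a ≤ 5. But 5 < 6, so no value of a works.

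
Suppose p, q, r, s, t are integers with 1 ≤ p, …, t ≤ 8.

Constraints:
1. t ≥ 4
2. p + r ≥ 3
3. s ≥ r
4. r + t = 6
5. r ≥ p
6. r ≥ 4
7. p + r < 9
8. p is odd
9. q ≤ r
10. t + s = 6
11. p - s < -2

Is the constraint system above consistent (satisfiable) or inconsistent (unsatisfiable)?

From constraint 1: t ≥ 4. From constraints 3 and 6: s ≥ r ≥ 4. Hence t + s ≥ 8. But constraint 10 requires t + s = 6, and 6 < 8. Contradiction.

Unsatisfiable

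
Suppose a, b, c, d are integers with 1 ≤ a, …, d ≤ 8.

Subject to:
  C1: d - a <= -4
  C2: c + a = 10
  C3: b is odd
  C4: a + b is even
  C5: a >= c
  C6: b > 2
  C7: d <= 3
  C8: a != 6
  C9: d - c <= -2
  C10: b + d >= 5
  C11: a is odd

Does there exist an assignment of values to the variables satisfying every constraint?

The assignment a = 7, b = 7, c = 3, d = 1 works:
  constraint 1 holds since d - a = -6.
  constraint 2 holds since c + a = 10.
The rest check out directly.

Satisfiable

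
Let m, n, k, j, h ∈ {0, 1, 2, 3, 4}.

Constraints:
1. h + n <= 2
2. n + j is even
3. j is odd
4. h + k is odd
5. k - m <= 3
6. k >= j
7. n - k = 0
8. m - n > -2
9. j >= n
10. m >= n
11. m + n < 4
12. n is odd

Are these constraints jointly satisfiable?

Satisfiable

Try m = 1, n = 1, k = 1, j = 1, h = 0.
Check constraint 1: h + n = 1; constraint 5: k - m = 0. The remaining constraints are straightforward to verify.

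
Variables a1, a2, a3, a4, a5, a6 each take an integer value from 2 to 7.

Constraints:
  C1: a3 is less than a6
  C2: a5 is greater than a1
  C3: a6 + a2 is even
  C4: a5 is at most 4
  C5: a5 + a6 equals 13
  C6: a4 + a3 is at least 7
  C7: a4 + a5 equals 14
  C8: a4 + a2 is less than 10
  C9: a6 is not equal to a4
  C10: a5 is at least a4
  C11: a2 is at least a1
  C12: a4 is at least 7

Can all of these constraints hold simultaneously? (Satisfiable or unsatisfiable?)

Unsatisfiable

From constraint 12: a4 ≥ 7. From constraints 4 and 10: a4 ≤ a5 and a5 ≤ 4, so a4 ≤ 4. But 4 < 7, so no value of a4 works.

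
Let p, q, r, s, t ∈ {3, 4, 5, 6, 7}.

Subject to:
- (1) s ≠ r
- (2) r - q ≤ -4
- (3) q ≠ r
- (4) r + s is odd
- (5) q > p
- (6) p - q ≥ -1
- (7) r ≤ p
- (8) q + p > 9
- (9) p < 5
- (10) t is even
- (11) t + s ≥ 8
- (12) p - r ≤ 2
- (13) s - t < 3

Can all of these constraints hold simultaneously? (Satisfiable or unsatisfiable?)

Unsatisfiable

Constraints 2, 6, and 12 give r − p ≥ -2, p − q ≥ -1, q − r ≥ 4.
Adding all 3 inequalities: the left sides telescope to 0, and the right sides sum to (-2) + (-1) + 4 = 1. So 0 ≥ 1, which is false.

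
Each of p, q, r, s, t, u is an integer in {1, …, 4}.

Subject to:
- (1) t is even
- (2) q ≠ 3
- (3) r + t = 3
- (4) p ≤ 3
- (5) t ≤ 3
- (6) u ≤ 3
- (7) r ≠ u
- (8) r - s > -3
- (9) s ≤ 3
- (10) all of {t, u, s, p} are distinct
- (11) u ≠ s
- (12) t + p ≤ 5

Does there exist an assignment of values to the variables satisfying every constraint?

Unsatisfiable

Constraints 4, 5, 6, and 9 confine each of t, u, s, p to the 3 values {1, …, 3} (the domain already gives each ≥ 1).
Constraint 10 requires all 4 of them to be distinct, but only 3 values are available — impossible by the pigeonhole principle.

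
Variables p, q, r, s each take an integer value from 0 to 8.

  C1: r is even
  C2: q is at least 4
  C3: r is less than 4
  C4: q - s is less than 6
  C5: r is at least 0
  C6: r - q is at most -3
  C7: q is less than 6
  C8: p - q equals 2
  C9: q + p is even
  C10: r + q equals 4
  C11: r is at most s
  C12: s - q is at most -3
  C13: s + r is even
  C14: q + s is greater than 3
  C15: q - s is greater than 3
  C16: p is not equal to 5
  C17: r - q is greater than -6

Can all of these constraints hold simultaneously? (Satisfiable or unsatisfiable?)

Satisfiable

One satisfying assignment is p = 6, q = 4, r = 0, s = 0.
For the less obvious constraints — constraint 4: q - s = 4; constraint 6: r - q = -4 — and the others hold by inspection.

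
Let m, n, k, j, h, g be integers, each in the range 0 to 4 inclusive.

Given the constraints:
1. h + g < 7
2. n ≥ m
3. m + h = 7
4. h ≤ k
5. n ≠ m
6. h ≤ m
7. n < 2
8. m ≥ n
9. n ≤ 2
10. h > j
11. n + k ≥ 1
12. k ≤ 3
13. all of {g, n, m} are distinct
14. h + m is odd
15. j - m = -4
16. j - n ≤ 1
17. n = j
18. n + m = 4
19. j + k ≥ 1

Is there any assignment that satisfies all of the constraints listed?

Unsatisfiable

From constraints 2 and 9: m ≤ n ≤ 2. From constraints 4 and 12: h ≤ k ≤ 3. Hence m + h ≤ 5. But constraint 3 requires m + h = 7, and 7 > 5. Contradiction.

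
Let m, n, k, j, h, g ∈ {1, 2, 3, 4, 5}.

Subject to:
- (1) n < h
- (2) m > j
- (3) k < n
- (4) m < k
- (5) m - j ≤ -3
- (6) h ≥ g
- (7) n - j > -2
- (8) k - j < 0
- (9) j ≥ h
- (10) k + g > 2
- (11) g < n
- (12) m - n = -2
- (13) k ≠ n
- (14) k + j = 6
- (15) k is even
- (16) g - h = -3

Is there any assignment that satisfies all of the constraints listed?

Constraints 1, 2, 3, 4, and 9 give h ≤ j, j < m, m < k, k < n, n < h. Chaining: h ≤ j < m < k < n < h, which forces h < h — impossible.

Unsatisfiable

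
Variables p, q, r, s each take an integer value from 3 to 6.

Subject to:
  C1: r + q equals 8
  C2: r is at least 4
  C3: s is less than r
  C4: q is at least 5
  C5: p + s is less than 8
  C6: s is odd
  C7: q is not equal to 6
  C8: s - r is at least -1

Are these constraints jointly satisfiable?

From constraint 2: r ≥ 4. From constraint 4: q ≥ 5. Hence r + q ≥ 9. But constraint 1 requires r + q = 8, and 8 < 9. Contradiction.

Unsatisfiable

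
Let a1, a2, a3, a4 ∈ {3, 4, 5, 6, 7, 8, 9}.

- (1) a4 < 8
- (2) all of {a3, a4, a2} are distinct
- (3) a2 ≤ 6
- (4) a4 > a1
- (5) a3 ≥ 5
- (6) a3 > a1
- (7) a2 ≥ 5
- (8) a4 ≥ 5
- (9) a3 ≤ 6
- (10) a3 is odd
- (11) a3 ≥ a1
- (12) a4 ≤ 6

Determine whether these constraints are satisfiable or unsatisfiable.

Unsatisfiable

Constraints 3, 5, 7, 8, 9, and 12 confine each of a3, a4, a2 to the 2 values {5, 6}.
Constraint 2 requires all 3 of them to be distinct, but only 2 values are available — impossible by the pigeonhole principle.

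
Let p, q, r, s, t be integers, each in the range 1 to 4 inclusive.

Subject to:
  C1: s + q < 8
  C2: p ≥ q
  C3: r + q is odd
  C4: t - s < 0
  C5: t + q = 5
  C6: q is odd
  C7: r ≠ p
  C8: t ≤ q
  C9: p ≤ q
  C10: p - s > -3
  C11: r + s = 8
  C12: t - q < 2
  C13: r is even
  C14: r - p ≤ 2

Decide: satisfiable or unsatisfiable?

One satisfying assignment is p = 3, q = 3, r = 4, s = 4, t = 2.
For the less obvious constraints — constraint 1: s + q = 7; constraint 4: t - s = -2; constraint 5: t + q = 5 — and the others hold by inspection.

Satisfiable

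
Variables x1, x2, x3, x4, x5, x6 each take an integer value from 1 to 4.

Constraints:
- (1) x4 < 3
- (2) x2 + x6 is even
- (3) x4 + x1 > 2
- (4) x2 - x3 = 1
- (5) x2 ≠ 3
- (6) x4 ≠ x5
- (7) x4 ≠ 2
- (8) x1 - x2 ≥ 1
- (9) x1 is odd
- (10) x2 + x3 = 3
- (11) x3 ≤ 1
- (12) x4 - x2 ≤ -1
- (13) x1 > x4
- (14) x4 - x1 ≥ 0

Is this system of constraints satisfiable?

Constraints 8, 12, and 14 give x2 − x4 ≥ 1, x4 − x1 ≥ 0, x1 − x2 ≥ 1.
Adding all 3 inequalities: the left sides telescope to 0, and the right sides sum to 1 + 0 + 1 = 2. So 0 ≥ 2, which is false.

Unsatisfiable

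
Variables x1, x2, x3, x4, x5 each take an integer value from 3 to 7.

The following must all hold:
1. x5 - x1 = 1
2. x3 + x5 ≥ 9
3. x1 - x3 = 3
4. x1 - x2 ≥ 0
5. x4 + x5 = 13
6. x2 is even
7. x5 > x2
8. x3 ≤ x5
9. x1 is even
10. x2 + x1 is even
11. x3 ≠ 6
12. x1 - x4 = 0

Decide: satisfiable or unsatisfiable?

Satisfiable

One satisfying assignment is x1 = 6, x2 = 4, x3 = 3, x4 = 6, x5 = 7.
For the less obvious constraints — constraint 1: x5 - x1 = 1; constraint 2: x3 + x5 = 10; constraint 3: x1 - x3 = 3 — and the others hold by inspection.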